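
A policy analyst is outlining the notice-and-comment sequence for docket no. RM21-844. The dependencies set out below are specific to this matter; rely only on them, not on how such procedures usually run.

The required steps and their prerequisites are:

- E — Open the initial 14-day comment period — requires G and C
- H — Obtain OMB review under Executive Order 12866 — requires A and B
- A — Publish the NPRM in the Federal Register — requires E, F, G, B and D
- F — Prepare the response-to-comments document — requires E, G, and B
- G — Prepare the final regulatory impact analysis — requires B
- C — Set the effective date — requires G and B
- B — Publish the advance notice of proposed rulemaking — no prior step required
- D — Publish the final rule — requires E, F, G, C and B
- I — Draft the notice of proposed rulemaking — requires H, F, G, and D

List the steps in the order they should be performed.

B has no prerequisites → B first.
G is the only step now ready → G.
C needed G and B, now all done → C.
Next only E has its prerequisites met → E.
That leaves F as the only ready step → F.
Next only D has its prerequisites met → D.
A is the only step now ready → A.
H is the only step now ready → H.
I is the only step now ready → I.

B, G, C, E, F, D, A, H, I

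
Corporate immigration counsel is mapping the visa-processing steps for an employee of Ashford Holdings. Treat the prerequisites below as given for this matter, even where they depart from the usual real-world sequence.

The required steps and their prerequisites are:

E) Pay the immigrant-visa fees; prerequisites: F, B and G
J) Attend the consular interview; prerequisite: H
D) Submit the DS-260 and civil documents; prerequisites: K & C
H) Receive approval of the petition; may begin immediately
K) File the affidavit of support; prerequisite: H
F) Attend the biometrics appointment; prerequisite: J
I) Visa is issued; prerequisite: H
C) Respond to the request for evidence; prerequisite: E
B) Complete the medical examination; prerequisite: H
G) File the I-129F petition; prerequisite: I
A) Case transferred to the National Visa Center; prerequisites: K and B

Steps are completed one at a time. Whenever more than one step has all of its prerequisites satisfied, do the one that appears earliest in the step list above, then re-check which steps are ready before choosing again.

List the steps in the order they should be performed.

H, J, K, F, I, B, G, E, C, D, A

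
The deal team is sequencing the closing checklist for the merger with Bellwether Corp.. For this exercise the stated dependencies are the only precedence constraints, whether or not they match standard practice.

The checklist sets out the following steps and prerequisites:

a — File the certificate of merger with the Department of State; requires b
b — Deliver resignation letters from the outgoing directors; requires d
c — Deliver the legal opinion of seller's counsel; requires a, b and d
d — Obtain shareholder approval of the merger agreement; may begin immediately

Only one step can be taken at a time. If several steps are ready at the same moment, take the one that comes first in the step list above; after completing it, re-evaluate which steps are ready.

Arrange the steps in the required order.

d b a c

d has no prerequisites → d first.
b needed d, now all done → b.
a is the only step now ready → a.
Next only c has its prerequisites met → c.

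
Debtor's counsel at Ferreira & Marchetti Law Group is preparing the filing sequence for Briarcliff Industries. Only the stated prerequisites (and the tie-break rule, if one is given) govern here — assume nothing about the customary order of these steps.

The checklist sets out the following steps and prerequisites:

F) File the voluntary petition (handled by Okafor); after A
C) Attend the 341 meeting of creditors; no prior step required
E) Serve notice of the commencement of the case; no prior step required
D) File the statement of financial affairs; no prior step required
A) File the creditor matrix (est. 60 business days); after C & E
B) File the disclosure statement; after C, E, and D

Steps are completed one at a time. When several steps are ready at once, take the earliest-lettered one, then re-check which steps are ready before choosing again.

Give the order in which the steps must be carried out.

C, D, E, A, B, F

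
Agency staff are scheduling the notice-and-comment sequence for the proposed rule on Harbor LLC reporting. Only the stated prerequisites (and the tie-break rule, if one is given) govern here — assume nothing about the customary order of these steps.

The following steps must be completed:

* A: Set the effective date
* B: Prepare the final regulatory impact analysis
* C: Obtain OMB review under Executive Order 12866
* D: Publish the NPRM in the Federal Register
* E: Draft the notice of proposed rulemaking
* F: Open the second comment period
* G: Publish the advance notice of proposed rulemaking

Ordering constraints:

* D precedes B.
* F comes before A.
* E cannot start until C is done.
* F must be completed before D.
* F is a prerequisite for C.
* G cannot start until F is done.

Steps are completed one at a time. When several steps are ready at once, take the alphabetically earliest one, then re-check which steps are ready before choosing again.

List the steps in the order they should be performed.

Only F has no prerequisites, so it is first.
Ready: A, C, D and G. A has the earlier label → A.
Now C, D and G have their prerequisites met. C has the earlier label, so C next.
E now also ready, so the ready set is {D, E, G}; D has the earlier label → D.
B, E and G are all available; B has the earlier label → B.
E and G are both available; E has the earlier label → E.
G needed F, now all done → G.

F → A → C → D → B → E → G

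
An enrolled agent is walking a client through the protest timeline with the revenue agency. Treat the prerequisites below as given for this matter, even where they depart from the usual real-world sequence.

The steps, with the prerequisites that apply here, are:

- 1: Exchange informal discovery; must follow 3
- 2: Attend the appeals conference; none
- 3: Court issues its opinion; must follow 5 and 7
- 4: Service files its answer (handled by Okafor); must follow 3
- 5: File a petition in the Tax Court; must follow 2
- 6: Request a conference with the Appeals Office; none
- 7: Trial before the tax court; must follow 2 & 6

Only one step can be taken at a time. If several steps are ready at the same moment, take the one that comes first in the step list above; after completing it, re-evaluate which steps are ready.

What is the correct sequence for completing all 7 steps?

2 → 5 → 6 → 7 → 3 → 1 → 4

Nothing is required for 2 and 6. 2 is listed earlier → 2 first.
Ready: 5 and 6. 5 is listed earlier → 5.
That leaves 6 as the only ready step → 6.
7 needed 2 and 6, now all done → 7.
3 needed 5 and 7, now all done → 3.
1 and 4 are both available; 1 is listed earlier → 1.
Next only 4 has its prerequisites met → 4.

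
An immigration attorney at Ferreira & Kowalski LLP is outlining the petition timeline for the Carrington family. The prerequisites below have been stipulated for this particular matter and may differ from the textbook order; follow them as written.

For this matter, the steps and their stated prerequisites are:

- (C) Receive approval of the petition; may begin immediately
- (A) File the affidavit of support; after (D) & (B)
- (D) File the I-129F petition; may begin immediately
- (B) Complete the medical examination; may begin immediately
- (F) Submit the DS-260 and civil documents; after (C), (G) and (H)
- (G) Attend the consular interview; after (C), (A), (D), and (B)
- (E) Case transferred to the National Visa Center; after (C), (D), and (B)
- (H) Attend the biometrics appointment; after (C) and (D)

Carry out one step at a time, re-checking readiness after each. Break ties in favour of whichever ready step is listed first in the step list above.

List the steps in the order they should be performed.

(C), (D) and (B) have no prerequisites; (C) is listed earlier, so (C) is first.
Now (D) and (B) have their prerequisites met. (D) is listed earlier, so (D) next.
(H) now also ready, so the ready set is {(B), (H)}; (B) is listed earlier → (B).
(A), (E) and (H) are all available; (A) is listed earlier → (A).
(G) now also ready, so the ready set is {(G), (E), (H)}; (G) is listed earlier → (G).
(E) and (H) are both available; (E) is listed earlier → (E).
Next only (H) has its prerequisites met → (H).
(F) is the only step now ready → (F).

(C) → (D) → (B) → (A) → (G) → (E) → (H) → (F)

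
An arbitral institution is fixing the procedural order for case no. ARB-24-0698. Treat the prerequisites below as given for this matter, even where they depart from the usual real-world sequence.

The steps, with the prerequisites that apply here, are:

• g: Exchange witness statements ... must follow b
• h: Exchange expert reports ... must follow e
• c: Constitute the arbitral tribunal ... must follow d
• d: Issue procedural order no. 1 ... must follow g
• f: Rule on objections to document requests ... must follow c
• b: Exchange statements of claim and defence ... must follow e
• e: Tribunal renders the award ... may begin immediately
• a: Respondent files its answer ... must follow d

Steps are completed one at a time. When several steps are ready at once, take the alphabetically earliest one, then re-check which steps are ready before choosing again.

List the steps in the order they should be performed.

e is the only step with nothing outstanding, so it goes first.
Now b and h have their prerequisites met. b has the earlier label, so b next.
g now also ready, so the ready set is {g, h}; g has the earlier label → g.
d now also ready, so the ready set is {d, h}; d has the earlier label → d.
Ready: a, c and h. a has the earlier label → a.
Ready: c and h. c has the earlier label → c.
f now also ready, so the ready set is {f, h}; f has the earlier label → f.
h needed e, now all done → h.

e b g d a c f h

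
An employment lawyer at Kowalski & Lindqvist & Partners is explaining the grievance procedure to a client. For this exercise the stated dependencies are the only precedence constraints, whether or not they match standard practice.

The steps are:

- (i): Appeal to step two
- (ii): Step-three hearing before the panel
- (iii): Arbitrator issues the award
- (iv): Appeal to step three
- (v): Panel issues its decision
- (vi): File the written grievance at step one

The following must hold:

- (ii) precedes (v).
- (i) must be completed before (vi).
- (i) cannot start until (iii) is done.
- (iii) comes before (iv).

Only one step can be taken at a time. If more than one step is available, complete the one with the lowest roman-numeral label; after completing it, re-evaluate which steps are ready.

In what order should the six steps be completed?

(ii) and (iii) have no prerequisites; (ii) has the earlier label, so (ii) is first.
Ready: (iii) and (v). (iii) has the earlier label → (iii).
(i) and (iv) now also ready, so the ready set is {(i), (iv), (v)}; (i) has the earlier label → (i).
(vi) now also ready, so the ready set is {(iv), (v), (vi)}; (iv) has the earlier label → (iv).
(v) and (vi) are both available; (v) has the earlier label → (v).
(vi) is the only step now ready → (vi).

(ii), (iii), (i), (iv), (v), (vi)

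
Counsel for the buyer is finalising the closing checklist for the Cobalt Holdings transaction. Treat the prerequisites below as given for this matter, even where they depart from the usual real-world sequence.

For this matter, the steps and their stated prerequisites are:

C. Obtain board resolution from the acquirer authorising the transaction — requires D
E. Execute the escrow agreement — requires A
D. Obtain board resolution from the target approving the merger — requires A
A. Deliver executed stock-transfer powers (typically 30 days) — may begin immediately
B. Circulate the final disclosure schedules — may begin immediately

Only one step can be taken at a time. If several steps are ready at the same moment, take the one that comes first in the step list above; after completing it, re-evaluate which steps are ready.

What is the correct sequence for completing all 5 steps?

A, E, D, C, B

A and B have no prerequisites; A is listed earlier, so A is first.
E and D now also ready, so the ready set is {E, D, B}; E is listed earlier → E.
Ready: D and B. D is listed earlier → D.
Ready: C and B. C is listed earlier → C.
Next only B has its prerequisites met → B.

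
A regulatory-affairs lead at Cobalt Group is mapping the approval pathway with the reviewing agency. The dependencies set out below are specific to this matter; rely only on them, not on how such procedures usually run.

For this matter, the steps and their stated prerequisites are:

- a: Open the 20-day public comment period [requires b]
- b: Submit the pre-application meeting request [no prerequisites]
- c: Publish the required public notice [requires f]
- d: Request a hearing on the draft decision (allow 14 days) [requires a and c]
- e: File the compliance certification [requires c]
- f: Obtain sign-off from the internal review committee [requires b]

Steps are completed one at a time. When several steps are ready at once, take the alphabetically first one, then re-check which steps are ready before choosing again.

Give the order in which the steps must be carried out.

b has no prerequisites → b first.
Now a and f have their prerequisites met. a has the earlier label, so a next.
f needed b, now all done → f.
c is the only step now ready → c.
Ready: d and e. d has the earlier label → d.
e needed c, now all done → e.

b → a → f → c → d → e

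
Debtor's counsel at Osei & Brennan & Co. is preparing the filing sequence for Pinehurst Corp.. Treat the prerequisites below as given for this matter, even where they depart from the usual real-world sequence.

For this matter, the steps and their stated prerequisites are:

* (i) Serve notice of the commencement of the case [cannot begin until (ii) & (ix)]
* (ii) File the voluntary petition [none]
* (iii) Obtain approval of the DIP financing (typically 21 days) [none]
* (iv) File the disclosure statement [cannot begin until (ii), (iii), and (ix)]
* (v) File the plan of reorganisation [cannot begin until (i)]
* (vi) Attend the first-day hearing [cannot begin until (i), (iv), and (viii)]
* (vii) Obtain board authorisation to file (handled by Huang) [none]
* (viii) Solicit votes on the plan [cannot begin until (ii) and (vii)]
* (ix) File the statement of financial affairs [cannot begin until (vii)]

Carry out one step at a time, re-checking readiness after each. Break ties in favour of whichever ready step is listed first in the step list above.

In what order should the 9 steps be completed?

(ii) (iii) (vii) (viii) (ix) (i) (iv) (v) (vi)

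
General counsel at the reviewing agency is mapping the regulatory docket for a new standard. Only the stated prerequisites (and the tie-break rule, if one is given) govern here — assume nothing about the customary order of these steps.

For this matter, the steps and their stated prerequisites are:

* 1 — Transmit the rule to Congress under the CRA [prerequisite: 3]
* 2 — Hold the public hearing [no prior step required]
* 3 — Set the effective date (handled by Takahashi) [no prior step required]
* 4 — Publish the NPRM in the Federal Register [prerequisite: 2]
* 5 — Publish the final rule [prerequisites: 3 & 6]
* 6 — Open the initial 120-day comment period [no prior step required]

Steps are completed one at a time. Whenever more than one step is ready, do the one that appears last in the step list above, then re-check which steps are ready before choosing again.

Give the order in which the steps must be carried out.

6, 3, 5, 2, 4, 1

6, 3 and 2 have no prerequisites; 6 is listed later, so 6 is first.
Ready: 3 and 2. 3 is listed later → 3.
5 and 1 now also ready, so the ready set is {5, 2, 1}; 5 is listed later → 5.
Now 2 and 1 have their prerequisites met. 2 is listed later, so 2 next.
Ready: 4 and 1. 4 is listed later → 4.
1 is the only step now ready → 1.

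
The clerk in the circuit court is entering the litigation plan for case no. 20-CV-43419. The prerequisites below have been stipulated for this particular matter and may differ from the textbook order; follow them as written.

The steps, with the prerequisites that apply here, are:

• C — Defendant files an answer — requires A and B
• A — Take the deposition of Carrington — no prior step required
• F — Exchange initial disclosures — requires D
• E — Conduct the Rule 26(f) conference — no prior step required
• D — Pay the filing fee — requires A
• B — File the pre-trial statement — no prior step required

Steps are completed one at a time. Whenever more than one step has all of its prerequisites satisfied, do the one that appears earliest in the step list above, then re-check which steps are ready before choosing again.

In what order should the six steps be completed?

A, E, D, F, B, C

A, E and B have no prerequisites; A is listed earlier, so A is first.
Now E, D and B have their prerequisites met. E is listed earlier, so E next.
Ready: D and B. D is listed earlier → D.
F and B are both available; F is listed earlier → F.
That leaves B as the only ready step → B.
Next only C has its prerequisites met → C.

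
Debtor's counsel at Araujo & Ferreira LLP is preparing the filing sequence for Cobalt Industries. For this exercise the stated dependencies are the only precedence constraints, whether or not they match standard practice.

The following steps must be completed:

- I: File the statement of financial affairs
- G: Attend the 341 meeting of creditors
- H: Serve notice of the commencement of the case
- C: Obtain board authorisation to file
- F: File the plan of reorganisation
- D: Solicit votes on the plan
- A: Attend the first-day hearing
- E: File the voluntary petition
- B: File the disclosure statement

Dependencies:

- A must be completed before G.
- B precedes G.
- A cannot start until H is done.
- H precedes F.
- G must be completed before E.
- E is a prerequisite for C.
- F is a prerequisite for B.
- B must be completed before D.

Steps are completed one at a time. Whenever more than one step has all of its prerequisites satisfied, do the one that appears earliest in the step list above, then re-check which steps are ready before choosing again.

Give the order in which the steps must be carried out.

I H F A B G D E C

Nothing is required for I and H. I is listed earlier → I first.
H is the only step now ready → H.
Now F and A have their prerequisites met. F is listed earlier, so F next.
B now also ready, so the ready set is {A, B}; A is listed earlier → A.
That leaves B as the only ready step → B.
Now G and D have their prerequisites met. G is listed earlier, so G next.
E now also ready, so the ready set is {D, E}; D is listed earlier → D.
E needed G, now all done → E.
C needed E, now all done → C.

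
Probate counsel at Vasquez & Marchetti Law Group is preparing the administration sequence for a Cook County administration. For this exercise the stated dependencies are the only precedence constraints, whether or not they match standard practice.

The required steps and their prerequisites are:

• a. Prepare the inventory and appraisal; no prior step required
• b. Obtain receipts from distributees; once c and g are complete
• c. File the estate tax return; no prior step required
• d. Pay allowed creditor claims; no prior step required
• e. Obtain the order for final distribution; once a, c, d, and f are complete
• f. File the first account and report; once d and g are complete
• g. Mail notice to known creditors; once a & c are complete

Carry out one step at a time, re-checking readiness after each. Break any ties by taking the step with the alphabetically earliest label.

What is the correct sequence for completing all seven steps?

a, c and d have no prerequisites; a has the earlier label, so a is first.
Ready: c and d. c has the earlier label → c.
g now also ready, so the ready set is {d, g}; d has the earlier label → d.
That leaves g as the only ready step → g.
Ready: b and f. b has the earlier label → b.
f needed d and g, now all done → f.
e needed a, c, d and f, now all done → e.

a c d g b f e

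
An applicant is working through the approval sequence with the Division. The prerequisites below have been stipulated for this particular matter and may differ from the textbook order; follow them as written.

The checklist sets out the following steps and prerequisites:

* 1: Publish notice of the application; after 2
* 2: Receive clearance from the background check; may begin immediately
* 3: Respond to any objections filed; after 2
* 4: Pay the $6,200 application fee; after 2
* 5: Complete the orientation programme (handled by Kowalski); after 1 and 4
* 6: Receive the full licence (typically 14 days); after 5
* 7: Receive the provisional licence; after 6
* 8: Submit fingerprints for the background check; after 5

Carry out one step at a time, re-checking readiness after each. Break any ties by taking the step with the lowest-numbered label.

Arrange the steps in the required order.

2, 1, 3, 4, 5, 6, 7, 8

Only 2 has no prerequisites, so it is first.
Now 1, 3 and 4 have their prerequisites met. 1 has the earlier label, so 1 next.
Ready: 3 and 4. 3 has the earlier label → 3.
Next only 4 has its prerequisites met → 4.
5 is the only step now ready → 5.
Now 6 and 8 have their prerequisites met. 6 has the earlier label, so 6 next.
7 now also ready, so the ready set is {7, 8}; 7 has the earlier label → 7.
Next only 8 has its prerequisites met → 8.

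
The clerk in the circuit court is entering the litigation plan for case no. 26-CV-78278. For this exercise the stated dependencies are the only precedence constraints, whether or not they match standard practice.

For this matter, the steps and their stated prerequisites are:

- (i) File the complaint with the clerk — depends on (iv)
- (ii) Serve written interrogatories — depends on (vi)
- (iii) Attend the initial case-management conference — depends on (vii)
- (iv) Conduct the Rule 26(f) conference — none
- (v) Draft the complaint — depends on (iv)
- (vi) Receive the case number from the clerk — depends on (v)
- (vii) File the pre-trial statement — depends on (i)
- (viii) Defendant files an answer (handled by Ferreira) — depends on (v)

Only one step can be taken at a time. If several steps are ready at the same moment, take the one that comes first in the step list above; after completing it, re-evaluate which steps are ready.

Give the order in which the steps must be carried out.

(iv) has no prerequisites → (iv) first.
Ready: (i) and (v). (i) is listed earlier → (i).
Now (v) and (vii) have their prerequisites met. (v) is listed earlier, so (v) next.
(vi), (vii) and (viii) are all available; (vi) is listed earlier → (vi).
(ii) now also ready, so the ready set is {(ii), (vii), (viii)}; (ii) is listed earlier → (ii).
(vii) and (viii) are both available; (vii) is listed earlier → (vii).
(iii) now also ready, so the ready set is {(iii), (viii)}; (iii) is listed earlier → (iii).
That leaves (viii) as the only ready step → (viii).

(iv), (i), (v), (vi), (ii), (vii), (iii), (viii)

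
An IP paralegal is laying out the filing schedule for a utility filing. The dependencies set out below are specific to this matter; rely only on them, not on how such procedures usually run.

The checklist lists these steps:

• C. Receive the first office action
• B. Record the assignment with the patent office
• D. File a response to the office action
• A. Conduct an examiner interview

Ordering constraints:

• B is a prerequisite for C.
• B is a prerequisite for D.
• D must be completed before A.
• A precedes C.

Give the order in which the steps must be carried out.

B is the only step with nothing outstanding, so it goes first.
That leaves D as the only ready step → D.
A needed D, now all done → A.
Next only C has its prerequisites met → C.

B, D, A, C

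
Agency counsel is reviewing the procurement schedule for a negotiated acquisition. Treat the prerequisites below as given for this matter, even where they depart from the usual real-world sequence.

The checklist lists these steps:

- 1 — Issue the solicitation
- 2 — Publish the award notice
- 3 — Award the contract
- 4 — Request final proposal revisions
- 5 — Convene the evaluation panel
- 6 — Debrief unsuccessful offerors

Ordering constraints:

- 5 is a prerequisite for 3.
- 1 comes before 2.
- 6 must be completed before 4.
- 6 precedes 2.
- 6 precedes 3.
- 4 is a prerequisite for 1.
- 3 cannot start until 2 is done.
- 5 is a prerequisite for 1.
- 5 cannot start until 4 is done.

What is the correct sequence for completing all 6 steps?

6, 4, 5, 1, 2, 3

6 is the only step with nothing outstanding, so it goes first.
4 needed 6, now all done → 4.
5 needed 4, now all done → 5.
Next only 1 has its prerequisites met → 1.
That leaves 2 as the only ready step → 2.
3 needed 2, 5 and 6, now all done → 3.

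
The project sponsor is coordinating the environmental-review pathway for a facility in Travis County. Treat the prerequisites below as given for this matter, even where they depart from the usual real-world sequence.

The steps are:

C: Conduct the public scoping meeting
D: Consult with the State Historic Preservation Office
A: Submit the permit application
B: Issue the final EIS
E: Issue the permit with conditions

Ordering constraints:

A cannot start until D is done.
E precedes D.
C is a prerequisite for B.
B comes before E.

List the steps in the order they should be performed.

C, B, E, D, A

C has no prerequisites → C first.
That leaves B as the only ready step → B.
E needed B, now all done → E.
D is the only step now ready → D.
A needed D, now all done → A.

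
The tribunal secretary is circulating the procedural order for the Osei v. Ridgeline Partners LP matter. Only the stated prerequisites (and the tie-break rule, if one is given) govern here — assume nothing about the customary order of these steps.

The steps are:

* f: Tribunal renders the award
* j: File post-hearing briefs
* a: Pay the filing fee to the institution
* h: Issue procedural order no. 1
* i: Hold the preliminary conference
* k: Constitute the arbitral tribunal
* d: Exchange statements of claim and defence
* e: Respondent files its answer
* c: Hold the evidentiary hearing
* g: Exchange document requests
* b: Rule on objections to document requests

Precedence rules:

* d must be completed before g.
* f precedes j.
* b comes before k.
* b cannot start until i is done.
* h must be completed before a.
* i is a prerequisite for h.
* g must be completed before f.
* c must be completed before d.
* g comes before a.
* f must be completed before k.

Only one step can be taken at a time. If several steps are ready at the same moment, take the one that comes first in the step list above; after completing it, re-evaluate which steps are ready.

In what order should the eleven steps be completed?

Nothing is required for i, e and c. i is listed earlier → i first.
h and b now also ready, so the ready set is {h, e, c, b}; h is listed earlier → h.
Ready: e, c and b. e is listed earlier → e.
Now c and b have their prerequisites met. c is listed earlier, so c next.
Now d and b have their prerequisites met. d is listed earlier, so d next.
g now also ready, so the ready set is {g, b}; g is listed earlier → g.
Now f, a and b have their prerequisites met. f is listed earlier, so f next.
Now j, a and b have their prerequisites met. j is listed earlier, so j next.
a and b are both available; a is listed earlier → a.
b needed i, now all done → b.
k needed f and b, now all done → k.

i h e c d g f j a b k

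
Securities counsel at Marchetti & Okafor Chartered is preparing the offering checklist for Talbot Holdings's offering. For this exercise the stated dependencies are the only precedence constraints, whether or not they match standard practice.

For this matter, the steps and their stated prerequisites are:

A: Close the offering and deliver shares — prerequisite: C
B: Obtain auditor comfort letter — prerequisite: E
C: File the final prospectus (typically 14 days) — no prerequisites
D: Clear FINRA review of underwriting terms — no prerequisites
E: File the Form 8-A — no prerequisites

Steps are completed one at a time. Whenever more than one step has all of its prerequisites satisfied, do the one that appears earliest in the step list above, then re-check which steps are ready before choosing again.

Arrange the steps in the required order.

C, A, D, E, B

C, D and E have no prerequisites; C is listed earlier, so C is first.
A, D and E are all available; A is listed earlier → A.
Ready: D and E. D is listed earlier → D.
That leaves E as the only ready step → E.
B needed E, now all done → B.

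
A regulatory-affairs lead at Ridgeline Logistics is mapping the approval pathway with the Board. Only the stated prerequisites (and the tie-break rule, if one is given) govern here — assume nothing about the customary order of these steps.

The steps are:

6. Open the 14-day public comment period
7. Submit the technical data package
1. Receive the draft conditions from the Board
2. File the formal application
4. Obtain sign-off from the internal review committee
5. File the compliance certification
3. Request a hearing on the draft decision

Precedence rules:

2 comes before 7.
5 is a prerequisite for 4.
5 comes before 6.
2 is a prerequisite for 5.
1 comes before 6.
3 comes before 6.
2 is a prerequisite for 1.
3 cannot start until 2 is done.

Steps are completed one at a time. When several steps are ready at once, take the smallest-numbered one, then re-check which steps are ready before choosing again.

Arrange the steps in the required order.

Only 2 has no prerequisites, so it is first.
Now 1, 3, 5 and 7 have their prerequisites met. 1 has the earlier label, so 1 next.
Now 3, 5 and 7 have their prerequisites met. 3 has the earlier label, so 3 next.
Now 5 and 7 have their prerequisites met. 5 has the earlier label, so 5 next.
Ready: 4, 6 and 7. 4 has the earlier label → 4.
Now 6 and 7 have their prerequisites met. 6 has the earlier label, so 6 next.
7 is the only step now ready → 7.

2 1 3 5 4 6 7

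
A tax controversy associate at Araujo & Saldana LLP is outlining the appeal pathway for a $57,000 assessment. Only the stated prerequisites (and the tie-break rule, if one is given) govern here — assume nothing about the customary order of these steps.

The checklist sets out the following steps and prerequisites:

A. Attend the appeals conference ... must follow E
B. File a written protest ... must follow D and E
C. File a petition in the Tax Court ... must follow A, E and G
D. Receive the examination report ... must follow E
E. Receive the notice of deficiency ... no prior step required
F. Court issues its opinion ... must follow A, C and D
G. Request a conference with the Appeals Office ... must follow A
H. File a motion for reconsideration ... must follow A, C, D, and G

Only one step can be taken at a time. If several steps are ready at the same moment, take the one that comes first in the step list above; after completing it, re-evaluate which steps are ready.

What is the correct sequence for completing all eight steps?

E A D B G C F H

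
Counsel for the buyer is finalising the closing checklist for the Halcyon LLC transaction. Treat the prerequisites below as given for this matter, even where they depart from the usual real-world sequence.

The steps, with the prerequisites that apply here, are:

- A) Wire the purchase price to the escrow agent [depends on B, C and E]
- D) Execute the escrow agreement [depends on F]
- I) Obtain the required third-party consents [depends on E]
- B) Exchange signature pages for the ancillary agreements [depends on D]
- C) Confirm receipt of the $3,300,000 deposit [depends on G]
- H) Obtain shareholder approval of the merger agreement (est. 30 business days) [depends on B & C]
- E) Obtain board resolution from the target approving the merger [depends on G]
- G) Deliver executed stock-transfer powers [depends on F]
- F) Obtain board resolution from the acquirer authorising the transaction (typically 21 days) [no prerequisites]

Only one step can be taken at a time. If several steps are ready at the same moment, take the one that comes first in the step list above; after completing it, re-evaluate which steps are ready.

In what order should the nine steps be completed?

F has no prerequisites → F first.
D and G are both available; D is listed earlier → D.
B now also ready, so the ready set is {B, G}; B is listed earlier → B.
G is the only step now ready → G.
Now C and E have their prerequisites met. C is listed earlier, so C next.
H now also ready, so the ready set is {H, E}; H is listed earlier → H.
Next only E has its prerequisites met → E.
Ready: A and I. A is listed earlier → A.
Next only I has its prerequisites met → I.

F, D, B, G, C, H, E, A, I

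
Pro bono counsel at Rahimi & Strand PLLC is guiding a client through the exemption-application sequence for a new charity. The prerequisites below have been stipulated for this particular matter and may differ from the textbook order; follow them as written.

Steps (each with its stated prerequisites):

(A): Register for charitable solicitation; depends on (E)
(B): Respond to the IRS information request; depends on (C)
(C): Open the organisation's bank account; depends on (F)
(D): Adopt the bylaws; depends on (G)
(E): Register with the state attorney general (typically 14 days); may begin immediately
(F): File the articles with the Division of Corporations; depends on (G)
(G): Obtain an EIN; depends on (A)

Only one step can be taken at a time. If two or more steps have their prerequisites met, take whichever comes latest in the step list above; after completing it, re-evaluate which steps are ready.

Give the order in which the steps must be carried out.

Only (E) has no prerequisites, so it is first.
Next only (A) has its prerequisites met → (A).
That leaves (G) as the only ready step → (G).
Ready: (F) and (D). (F) is listed later → (F).
(C) now also ready, so the ready set is {(D), (C)}; (D) is listed later → (D).
(C) needed (F), now all done → (C).
That leaves (B) as the only ready step → (B).

(E), (A), (G), (F), (D), (C), (B)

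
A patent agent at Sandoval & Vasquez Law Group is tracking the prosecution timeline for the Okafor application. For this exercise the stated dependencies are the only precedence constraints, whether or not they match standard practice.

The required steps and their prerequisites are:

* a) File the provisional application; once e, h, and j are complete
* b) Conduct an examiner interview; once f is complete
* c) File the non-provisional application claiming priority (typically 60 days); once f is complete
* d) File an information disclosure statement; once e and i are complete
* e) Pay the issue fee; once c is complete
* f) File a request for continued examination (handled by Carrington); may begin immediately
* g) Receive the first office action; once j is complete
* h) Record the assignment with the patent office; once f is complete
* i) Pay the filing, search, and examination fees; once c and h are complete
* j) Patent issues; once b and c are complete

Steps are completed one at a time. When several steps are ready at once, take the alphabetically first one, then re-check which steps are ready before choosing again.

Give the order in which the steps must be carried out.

f, b, c, e, h, i, d, j, a, g

f is the only step with nothing outstanding, so it goes first.
Ready: b, c and h. b has the earlier label → b.
Now c and h have their prerequisites met. c has the earlier label, so c next.
Now e, h and j have their prerequisites met. e has the earlier label, so e next.
Now h and j have their prerequisites met. h has the earlier label, so h next.
Ready: i and j. i has the earlier label → i.
Ready: d and j. d has the earlier label → d.
That leaves j as the only ready step → j.
Ready: a and g. a has the earlier label → a.
That leaves g as the only ready step → g.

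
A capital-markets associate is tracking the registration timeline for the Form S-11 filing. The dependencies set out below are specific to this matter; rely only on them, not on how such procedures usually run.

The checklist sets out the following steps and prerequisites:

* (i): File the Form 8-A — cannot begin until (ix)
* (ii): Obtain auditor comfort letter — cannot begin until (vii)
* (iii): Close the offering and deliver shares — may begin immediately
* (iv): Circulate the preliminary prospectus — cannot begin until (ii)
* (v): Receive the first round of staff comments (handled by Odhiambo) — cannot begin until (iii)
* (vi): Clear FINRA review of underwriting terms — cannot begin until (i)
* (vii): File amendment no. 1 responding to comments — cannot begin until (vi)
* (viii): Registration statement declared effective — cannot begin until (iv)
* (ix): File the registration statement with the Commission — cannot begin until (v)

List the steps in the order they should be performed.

Only (iii) has no prerequisites, so it is first.
Next only (v) has its prerequisites met → (v).
(ix) needed (v), now all done → (ix).
That leaves (i) as the only ready step → (i).
Next only (vi) has its prerequisites met → (vi).
(vii) needed (vi), now all done → (vii).
(ii) needed (vii), now all done → (ii).
That leaves (iv) as the only ready step → (iv).
(viii) needed (iv), now all done → (viii).

(iii) (v) (ix) (i) (vi) (vii) (ii) (iv) (viii)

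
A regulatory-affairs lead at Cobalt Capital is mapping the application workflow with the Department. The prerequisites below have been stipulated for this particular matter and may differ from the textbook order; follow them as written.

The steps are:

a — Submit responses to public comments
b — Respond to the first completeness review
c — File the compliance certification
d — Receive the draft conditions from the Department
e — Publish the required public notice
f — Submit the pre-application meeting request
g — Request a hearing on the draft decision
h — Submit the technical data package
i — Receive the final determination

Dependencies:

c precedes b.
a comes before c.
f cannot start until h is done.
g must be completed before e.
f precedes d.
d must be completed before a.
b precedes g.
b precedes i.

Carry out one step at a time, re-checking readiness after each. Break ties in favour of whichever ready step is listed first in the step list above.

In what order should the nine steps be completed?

Only h has no prerequisites, so it is first.
f needed h, now all done → f.
d is the only step now ready → d.
a needed d, now all done → a.
c needed a, now all done → c.
b is the only step now ready → b.
g and i are both available; g is listed earlier → g.
Ready: e and i. e is listed earlier → e.
i needed b, now all done → i.

h f d a c b g e i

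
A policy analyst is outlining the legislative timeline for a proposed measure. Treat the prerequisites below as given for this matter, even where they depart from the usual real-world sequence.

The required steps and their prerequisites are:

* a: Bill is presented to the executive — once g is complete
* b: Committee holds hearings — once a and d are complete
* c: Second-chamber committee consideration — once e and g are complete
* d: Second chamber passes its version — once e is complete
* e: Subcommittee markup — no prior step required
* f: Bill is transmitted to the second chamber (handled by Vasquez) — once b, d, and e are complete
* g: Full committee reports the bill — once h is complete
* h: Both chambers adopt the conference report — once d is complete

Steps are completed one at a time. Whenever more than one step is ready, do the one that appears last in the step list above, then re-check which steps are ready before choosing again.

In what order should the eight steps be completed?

e is the only step with nothing outstanding, so it goes first.
d needed e, now all done → d.
That leaves h as the only ready step → h.
g is the only step now ready → g.
Ready: c and a. c is listed later → c.
a needed g, now all done → a.
b needed d and a, now all done → b.
Next only f has its prerequisites met → f.

e, d, h, g, c, a, b, f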